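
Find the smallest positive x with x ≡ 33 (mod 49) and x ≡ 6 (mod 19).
82

Using Chinese Remainder Theorem:
M = 49 × 19 = 931
M1 = 19, M2 = 49
y1 = 19^(-1) mod 49 = 31
y2 = 49^(-1) mod 19 = 7
x = (33×19×31 + 6×49×7) mod 931 = 82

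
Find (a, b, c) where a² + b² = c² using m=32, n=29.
(183, 1856, 1865)

Euclid's formula: a = m² - n², b = 2mn, c = m² + n²
m = 32, n = 29
a = 32² - 29² = 1024 - 841 = 183
b = 2 × 32 × 29 = 1856
c = 32² + 29² = 1024 + 841 = 1865
Verification: 183² + 1856² = 33489 + 3444736 = 3478225 = 1865² ✓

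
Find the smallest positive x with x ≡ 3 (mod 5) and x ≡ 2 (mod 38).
78

Using Chinese Remainder Theorem:
M = 5 × 38 = 190
M1 = 38, M2 = 5
y1 = 38^(-1) mod 5 = 2
y2 = 5^(-1) mod 38 = 23
x = (3×38×2 + 2×5×23) mod 190 = 78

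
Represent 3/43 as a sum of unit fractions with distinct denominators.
1/15 + 1/323 + 1/208335

Greedy algorithm:
3/43: ceiling(43/3) = 15, use 1/15
2/645: ceiling(645/2) = 323, use 1/323
1/208335: ceiling(208335/1) = 208335, use 1/208335
Result: 3/43 = 1/15 + 1/323 + 1/208335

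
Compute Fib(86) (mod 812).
1

Matrix identity: Q^n = [[F_(n+1), F_n], [F_n, F_(n-1)]] with Q = [[1,1],[1,0]].
n = 86 = 1010110₂. Square-and-multiply, entries mod 812:
Q^1 = [[1,1],[1,0]]
Q^2 = (Q^1)² = [[2,1],[1,1]]
Q^5 = (Q^2)²·Q = [[8,5],[5,3]]
Q^10 = (Q^5)² = [[89,55],[55,34]]
Q^21 = (Q^10)²·Q = [[659,390],[390,269]]
Q^43 = (Q^21)²·Q = [[697,117],[117,580]]
Q^86 = (Q^43)² = [[118,1],[1,117]]
F_86 mod 812 = Q^86[0][1] = 1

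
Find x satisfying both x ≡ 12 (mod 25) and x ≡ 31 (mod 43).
762

Using Chinese Remainder Theorem:
M = 25 × 43 = 1075
M1 = 43, M2 = 25
y1 = 43^(-1) mod 25 = 7
y2 = 25^(-1) mod 43 = 31
x = (12×43×7 + 31×25×31) mod 1075 = 762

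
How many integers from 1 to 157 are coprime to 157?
156

157 = 157
φ(n) = n × ∏(1 - 1/p) for each prime p dividing n
φ(157) = 157 × (1 - 1/157) = 156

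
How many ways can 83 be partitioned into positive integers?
23338469

p(n) counts ways to write n as a sum of positive integers (order ignored).
Euler's pentagonal recurrence: p(k) = p(k-1) + p(k-2) - p(k-5) - p(k-7) + p(k-12) + p(k-15) - ... (offsets j(3j∓1)/2, signs ++--, p(0)=1, p(<0)=0).
DP table for k = 0..82: p(0)=1, p(1)=1, p(2)=2, p(3)=3, p(4)=5, p(5)=7, p(6)=11, p(7)=15, p(8)=22, p(9)=30, p(10)=42, p(11)=56, p(12)=77, p(13)=101, p(14)=135, p(15)=176, p(16)=231, p(17)=297, p(18)=385, p(19)=490, p(20)=627, p(21)=792, p(22)=1002, p(23)=1255, p(24)=1575, p(25)=1958, p(26)=2436, p(27)=3010, p(28)=3718, p(29)=4565, p(30)=5604, p(31)=6842, p(32)=8349, p(33)=10143, p(34)=12310, p(35)=14883, p(36)=17977, p(37)=21637, p(38)=26015, p(39)=31185, p(40)=37338, p(41)=44583, p(42)=53174, p(43)=63261, p(44)=75175, p(45)=89134, p(46)=105558, p(47)=124754, p(48)=147273, p(49)=173525, p(50)=204226, p(51)=239943, p(52)=281589, p(53)=329931, p(54)=386155, p(55)=451276, p(56)=526823, p(57)=614154, p(58)=715220, p(59)=831820, p(60)=966467, p(61)=1121505, p(62)=1300156, p(63)=1505499, p(64)=1741630, p(65)=2012558, p(66)=2323520, p(67)=2679689, p(68)=3087735, p(69)=3554345, p(70)=4087968, p(71)=4697205, p(72)=5392783, p(73)=6185689, p(74)=7089500, p(75)=8118264, p(76)=9289091, p(77)=10619863, p(78)=12132164, p(79)=13848650, p(80)=15796476, p(81)=18004327, p(82)=20506255.
Final step: p(83) = p(82) + p(81) - p(78) - p(76) + p(71) + p(68) - p(61) - p(57) + p(48) + p(43) - p(32) - p(26) + p(13) + p(6)
= 20506255 + 18004327 - 12132164 - 9289091 + 4697205 + 3087735 - 1121505 - 614154 + 147273 + 63261 - 8349 - 2436 + 101 + 11
= 23338469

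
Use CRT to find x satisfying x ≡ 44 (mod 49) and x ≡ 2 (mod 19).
534

Using Chinese Remainder Theorem:
M = 49 × 19 = 931
M1 = 19, M2 = 49
y1 = 19^(-1) mod 49 = 31
y2 = 49^(-1) mod 19 = 7
x = (44×19×31 + 2×49×7) mod 931 = 534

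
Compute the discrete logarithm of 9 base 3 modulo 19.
2

Baby-step giant-step with step n = ⌈√19⌉ = 5.
Baby steps 3^j mod 19 (j:value) for j=0..4: 0:1, 1:3, 2:9, 3:8, 4:5.
h = 9 is already in the table at j=2, so x = 2.
Check: 3^2 ≡ 9 (mod 19).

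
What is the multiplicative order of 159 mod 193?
192

193 is prime, so ord(159) divides φ(193) = 192.
Divisors of 192: 1, 2, 3, 4, 6, 8, 12, 16, 24, 32, 48, 64, 96, 192.
Repeated squaring: 159^1 ≡ 159, 159^2 ≡ 191, 159^4 ≡ 4, 159^8 ≡ 16, 159^16 ≡ 63, 159^32 ≡ 109, 159^64 ≡ 108, 159^128 ≡ 84 (mod 193).
Test 159^d mod 193 for each divisor d in increasing order:
159^1 ≡ 159
159^2 ≡ 191
159^3 = 159^2·159^1 ≡ 68
159^4 ≡ 4
159^6 = 159^4·159^2 ≡ 185
159^8 ≡ 16
159^12 = 159^8·159^4 ≡ 64
159^16 ≡ 63
159^24 = 159^16·159^8 ≡ 43
159^32 ≡ 109
159^48 = 159^32·159^16 ≡ 112
159^64 ≡ 108
159^96 = 159^64·159^32 ≡ 192
159^192 = 159^128·159^64 ≡ 1  ← first divisor giving 1
The order is 192.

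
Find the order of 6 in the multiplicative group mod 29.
14

29 is prime, so ord(6) divides φ(29) = 28.
Divisors of 28: 1, 2, 4, 7, 14, 28.
Repeated squaring: 6^1 ≡ 6, 6^2 ≡ 7, 6^4 ≡ 20, 6^8 ≡ 23, 6^16 ≡ 7 (mod 29).
Test 6^d mod 29 for each divisor d in increasing order:
6^1 ≡ 6
6^2 ≡ 7
6^4 ≡ 20
6^7 = 6^4·6^2·6^1 ≡ 28
6^14 = 6^8·6^4·6^2 ≡ 1  ← first divisor giving 1
The order is 14.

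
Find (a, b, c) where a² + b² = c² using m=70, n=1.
(4899, 140, 4901)

Euclid's formula: a = m² - n², b = 2mn, c = m² + n²
m = 70, n = 1
a = 70² - 1² = 4900 - 1 = 4899
b = 2 × 70 × 1 = 140
c = 70² + 1² = 4900 + 1 = 4901
Verification: 4899² + 140² = 24000201 + 19600 = 24019801 = 4901² ✓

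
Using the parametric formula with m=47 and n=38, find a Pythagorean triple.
(765, 3572, 3653)

Euclid's formula: a = m² - n², b = 2mn, c = m² + n²
m = 47, n = 38
a = 47² - 38² = 2209 - 1444 = 765
b = 2 × 47 × 38 = 3572
c = 47² + 38² = 2209 + 1444 = 3653
Verification: 765² + 3572² = 585225 + 12759184 = 13344409 = 3653² ✓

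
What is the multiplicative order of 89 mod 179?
89

179 is prime, so ord(89) divides φ(179) = 178.
Divisors of 178: 1, 2, 89, 178.
Repeated squaring: 89^1 ≡ 89, 89^2 ≡ 45, 89^4 ≡ 56, 89^8 ≡ 93, 89^16 ≡ 57, 89^32 ≡ 27, 89^64 ≡ 13, 89^128 ≡ 169 (mod 179).
Test 89^d mod 179 for each divisor d in increasing order:
89^1 ≡ 89
89^2 ≡ 45
89^89 = 89^64·89^16·89^8·89^1 ≡ 1  ← first divisor giving 1
The order is 89.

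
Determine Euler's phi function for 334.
166

334 = 2 × 167
φ(n) = n × ∏(1 - 1/p) for each prime p dividing n
φ(334) = 334 × (1 - 1/2) × (1 - 1/167) = 166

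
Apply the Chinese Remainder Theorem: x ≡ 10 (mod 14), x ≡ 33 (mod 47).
80

Using Chinese Remainder Theorem:
M = 14 × 47 = 658
M1 = 47, M2 = 14
y1 = 47^(-1) mod 14 = 3
y2 = 14^(-1) mod 47 = 37
x = (10×47×3 + 33×14×37) mod 658 = 80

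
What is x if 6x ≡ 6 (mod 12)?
x ≡ 1 (mod 2)

gcd(6, 12) = 6, which divides 6, so solutions exist.
Divide through by 6: x ≡ 1 (mod 2).
The coefficient of x is now 1, so x ≡ 1 (mod 2).
Check: 6 × 1 = 6 ≡ 6 (mod 12).
x ≡ 1 (mod 2), giving 6 solutions mod 12.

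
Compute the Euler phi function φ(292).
144

292 = 2^2 × 73
φ(n) = n × ∏(1 - 1/p) for each prime p dividing n
φ(292) = 292 × (1 - 1/2) × (1 - 1/73) = 144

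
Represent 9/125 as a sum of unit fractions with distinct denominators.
1/14 + 1/1750

Greedy algorithm:
9/125: ceiling(125/9) = 14, use 1/14
1/1750: ceiling(1750/1) = 1750, use 1/1750
Result: 9/125 = 1/14 + 1/1750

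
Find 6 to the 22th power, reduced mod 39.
30

Repeated squaring. Binary of 22 = 10110.
6^1 ≡ 6 (mod 39); 6^2 ≡ 36 (mod 39); 6^4 ≡ 9 (mod 39); 6^8 ≡ 3 (mod 39); 6^16 ≡ 9 (mod 39)
6^22 = 6^2 × 6^4 × 6^16 ≡ 30 (mod 39)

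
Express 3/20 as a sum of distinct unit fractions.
1/7 + 1/140

Greedy algorithm:
3/20: ceiling(20/3) = 7, use 1/7
1/140: ceiling(140/1) = 140, use 1/140
Result: 3/20 = 1/7 + 1/140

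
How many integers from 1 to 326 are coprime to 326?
162

326 = 2 × 163
φ(n) = n × ∏(1 - 1/p) for each prime p dividing n
φ(326) = 326 × (1 - 1/2) × (1 - 1/163) = 162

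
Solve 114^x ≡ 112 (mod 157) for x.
105

Baby-step giant-step with step n = ⌈√157⌉ = 13.
Baby steps 114^j mod 157 (j:value) for j=0..12: 0:1, 1:114, 2:122, 3:92, 4:126, 5:77, 6:143, 7:131, 8:19, 9:125, 10:120, 11:21, 12:39.
Giant-step multiplier: 114^(-13) ≡ 114^(156-13) = 114^143 ≡ 22 (mod 157).
Giant steps γ_i = 112·22^i mod 157: γ_0=112, γ_1=109, γ_2=43, γ_3=4, γ_4=88, γ_5=52, γ_6=45, γ_7=48, γ_8=114 (in table at j=1).
x = i·n + j = 8·13 + 1 = 105.
Check: 114^105 ≡ 112 (mod 157).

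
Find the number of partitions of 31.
6842

p(n) counts ways to write n as a sum of positive integers (order ignored).
Euler's pentagonal recurrence: p(k) = p(k-1) + p(k-2) - p(k-5) - p(k-7) + p(k-12) + p(k-15) - ... (offsets j(3j∓1)/2, signs ++--, p(0)=1, p(<0)=0).
DP table for k = 0..30: p(0)=1, p(1)=1, p(2)=2, p(3)=3, p(4)=5, p(5)=7, p(6)=11, p(7)=15, p(8)=22, p(9)=30, p(10)=42, p(11)=56, p(12)=77, p(13)=101, p(14)=135, p(15)=176, p(16)=231, p(17)=297, p(18)=385, p(19)=490, p(20)=627, p(21)=792, p(22)=1002, p(23)=1255, p(24)=1575, p(25)=1958, p(26)=2436, p(27)=3010, p(28)=3718, p(29)=4565, p(30)=5604.
Final step: p(31) = p(30) + p(29) - p(26) - p(24) + p(19) + p(16) - p(9) - p(5)
= 5604 + 4565 - 2436 - 1575 + 490 + 231 - 30 - 7
= 6842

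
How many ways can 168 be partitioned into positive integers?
228204732751

p(n) counts ways to write n as a sum of positive integers (order ignored).
Euler's pentagonal recurrence: p(k) = p(k-1) + p(k-2) - p(k-5) - p(k-7) + p(k-12) + p(k-15) - ... (offsets j(3j∓1)/2, signs ++--, p(0)=1, p(<0)=0).
DP table for k = 0..167: p(0)=1, p(1)=1, p(2)=2, p(3)=3, p(4)=5, p(5)=7, p(6)=11, p(7)=15, p(8)=22, p(9)=30, p(10)=42, p(11)=56, p(12)=77, p(13)=101, p(14)=135, p(15)=176, p(16)=231, p(17)=297, p(18)=385, p(19)=490, p(20)=627, p(21)=792, p(22)=1002, p(23)=1255, p(24)=1575, p(25)=1958, p(26)=2436, p(27)=3010, p(28)=3718, p(29)=4565, p(30)=5604, p(31)=6842, p(32)=8349, p(33)=10143, p(34)=12310, p(35)=14883, p(36)=17977, p(37)=21637, p(38)=26015, p(39)=31185, p(40)=37338, p(41)=44583, p(42)=53174, p(43)=63261, p(44)=75175, p(45)=89134, p(46)=105558, p(47)=124754, p(48)=147273, p(49)=173525, p(50)=204226, p(51)=239943, p(52)=281589, p(53)=329931, p(54)=386155, p(55)=451276, p(56)=526823, p(57)=614154, p(58)=715220, p(59)=831820, p(60)=966467, p(61)=1121505, p(62)=1300156, p(63)=1505499, p(64)=1741630, p(65)=2012558, p(66)=2323520, p(67)=2679689, p(68)=3087735, p(69)=3554345, p(70)=4087968, p(71)=4697205, p(72)=5392783, p(73)=6185689, p(74)=7089500, p(75)=8118264, p(76)=9289091, p(77)=10619863, p(78)=12132164, p(79)=13848650, p(80)=15796476, p(81)=18004327, p(82)=20506255, p(83)=23338469, p(84)=26543660, p(85)=30167357, p(86)=34262962, p(87)=38887673, p(88)=44108109, p(89)=49995925, p(90)=56634173, p(91)=64112359, p(92)=72533807, p(93)=82010177, p(94)=92669720, p(95)=104651419, p(96)=118114304, p(97)=133230930, p(98)=150198136, p(99)=169229875, p(100)=190569292, p(101)=214481126, p(102)=241265379, p(103)=271248950, p(104)=304801365, p(105)=342325709, p(106)=384276336, p(107)=431149389, p(108)=483502844, p(109)=541946240, p(110)=607163746, p(111)=679903203, p(112)=761002156, p(113)=851376628, p(114)=952050665, p(115)=1064144451, p(116)=1188908248, p(117)=1327710076, p(118)=1482074143, p(119)=1653668665, p(120)=1844349560, p(121)=2056148051, p(122)=2291320912, p(123)=2552338241, p(124)=2841940500, p(125)=3163127352, p(126)=3519222692, p(127)=3913864295, p(128)=4351078600, p(129)=4835271870, p(130)=5371315400, p(131)=5964539504, p(132)=6620830889, p(133)=7346629512, p(134)=8149040695, p(135)=9035836076, p(136)=10015581680, p(137)=11097645016, p(138)=12292341831, p(139)=13610949895, p(140)=15065878135, p(141)=16670689208, p(142)=18440293320, p(143)=20390982757, p(144)=22540654445, p(145)=24908858009, p(146)=27517052599, p(147)=30388671978, p(148)=33549419497, p(149)=37027355200, p(150)=40853235313, p(151)=45060624582, p(152)=49686288421, p(153)=54770336324, p(154)=60356673280, p(155)=66493182097, p(156)=73232243759, p(157)=80630964769, p(158)=88751778802, p(159)=97662728555, p(160)=107438159466, p(161)=118159068427, p(162)=129913904637, p(163)=142798995930, p(164)=156919475295, p(165)=172389800255, p(166)=189334822579, p(167)=207890420102.
Final step: p(168) = p(167) + p(166) - p(163) - p(161) + p(156) + p(153) - p(146) - p(142) + p(133) + p(128) - p(117) - p(111) + p(98) + p(91) - p(76) - p(68) + p(51) + p(42) - p(23) - p(13)
= 207890420102 + 189334822579 - 142798995930 - 118159068427 + 73232243759 + 54770336324 - 27517052599 - 18440293320 + 7346629512 + 4351078600 - 1327710076 - 679903203 + 150198136 + 64112359 - 9289091 - 3087735 + 239943 + 53174 - 1255 - 101
= 228204732751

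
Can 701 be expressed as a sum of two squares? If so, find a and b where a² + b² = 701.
5² + 26² (a=5, b=26)

Factorization: 701 = 701
By Fermat: n is sum of two squares iff every prime p ≡ 3 (mod 4) appears to even power.
All primes ≡ 3 (mod 4) appear to even power.
Search a = 0, 1, 2, … for 701 - a² a perfect square: first hit at a = 5: 701 - 25 = 676 = 26².
701 = 5² + 26² = 25 + 676 ✓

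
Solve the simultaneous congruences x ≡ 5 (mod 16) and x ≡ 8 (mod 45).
53

Using Chinese Remainder Theorem:
M = 16 × 45 = 720
M1 = 45, M2 = 16
y1 = 45^(-1) mod 16 = 5
y2 = 16^(-1) mod 45 = 31
x = (5×45×5 + 8×16×31) mod 720 = 53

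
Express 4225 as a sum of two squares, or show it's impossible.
0² + 65² (a=0, b=65)

Factorization: 4225 = 5^2 × 13^2
By Fermat: n is sum of two squares iff every prime p ≡ 3 (mod 4) appears to even power.
All primes ≡ 3 (mod 4) appear to even power.
Search a = 0, 1, 2, … for 4225 - a² a perfect square: first hit at a = 0: 4225 - 0 = 4225 = 65².
4225 = 0² + 65² = 0 + 4225 ✓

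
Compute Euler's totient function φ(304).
144

304 = 2^4 × 19
φ(n) = n × ∏(1 - 1/p) for each prime p dividing n
φ(304) = 304 × (1 - 1/2) × (1 - 1/19) = 144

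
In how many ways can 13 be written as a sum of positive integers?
101

p(n) counts ways to write n as a sum of positive integers (order ignored).
Euler's pentagonal recurrence: p(k) = p(k-1) + p(k-2) - p(k-5) - p(k-7) + p(k-12) + p(k-15) - ... (offsets j(3j∓1)/2, signs ++--, p(0)=1, p(<0)=0).
DP table for k = 0..12: p(0)=1, p(1)=1, p(2)=2, p(3)=3, p(4)=5, p(5)=7, p(6)=11, p(7)=15, p(8)=22, p(9)=30, p(10)=42, p(11)=56, p(12)=77.
Final step: p(13) = p(12) + p(11) - p(8) - p(6) + p(1)
= 77 + 56 - 22 - 11 + 1
= 101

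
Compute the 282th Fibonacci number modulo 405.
316

Matrix identity: Q^n = [[F_(n+1), F_n], [F_n, F_(n-1)]] with Q = [[1,1],[1,0]].
n = 282 = 100011010₂. Square-and-multiply, entries mod 405:
Q^1 = [[1,1],[1,0]]
Q^2 = (Q^1)² = [[2,1],[1,1]]
Q^4 = (Q^2)² = [[5,3],[3,2]]
Q^8 = (Q^4)² = [[34,21],[21,13]]
Q^17 = (Q^8)²·Q = [[154,382],[382,177]]
Q^35 = (Q^17)²·Q = [[27,350],[350,82]]
Q^70 = (Q^35)² = [[109,80],[80,29]]
Q^141 = (Q^70)²·Q = [[161,56],[56,105]]
Q^282 = (Q^141)² = [[302,316],[316,391]]
F_282 mod 405 = Q^282[0][1] = 316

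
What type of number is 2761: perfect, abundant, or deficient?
deficient

Proper divisors of 2761: sum = 1 + 11 + 251 = 263
Since 263 < 2761, 2761 is deficient.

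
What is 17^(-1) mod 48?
17

gcd(17, 48) = 1, so the inverse exists.
Extended Euclidean algorithm on (48, 17):
48 = 2 × 17 + 14  ⟹  14 = (1)·48 + (-2)·17
17 = 1 × 14 + 3  ⟹  3 = (-1)·48 + (3)·17
14 = 4 × 3 + 2  ⟹  2 = (5)·48 + (-14)·17
3 = 1 × 2 + 1  ⟹  1 = (-6)·48 + (17)·17
So (17)·17 ≡ 1 (mod 48), i.e. 17^(-1) ≡ 17 (mod 48).
Check: 17 × 17 = 289 ≡ 1 (mod 48)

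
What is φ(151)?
150

151 = 151
φ(n) = n × ∏(1 - 1/p) for each prime p dividing n
φ(151) = 151 × (1 - 1/151) = 150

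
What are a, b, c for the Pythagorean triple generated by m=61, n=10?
(3621, 1220, 3821)

Euclid's formula: a = m² - n², b = 2mn, c = m² + n²
m = 61, n = 10
a = 61² - 10² = 3721 - 100 = 3621
b = 2 × 61 × 10 = 1220
c = 61² + 10² = 3721 + 100 = 3821
Verification: 3621² + 1220² = 13111641 + 1488400 = 14600041 = 3821² ✓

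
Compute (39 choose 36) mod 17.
10

Using Lucas' theorem:
Write n=39 and k=36 in base 17:
n in base 17: [2, 5]
k in base 17: [2, 2]
C(39,36) mod 17 = ∏ C(n_i, k_i) mod 17
Digit binomials (mod 17): C(2,2) = 1; C(5,2) = 10
Product: 1 × 10 = 10 ≡ 10 (mod 17)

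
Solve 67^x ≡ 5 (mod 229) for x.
122

Baby-step giant-step with step n = ⌈√229⌉ = 16.
Baby steps 67^j mod 229 (j:value) for j=0..15: 0:1, 1:67, 2:138, 3:86, 4:37, 5:189, 6:68, 7:205, 8:224, 9:123, 10:226, 11:28, 12:44, 13:200, 14:118, 15:120.
Giant-step multiplier: 67^(-16) ≡ 67^(228-16) = 67^212 ≡ 55 (mod 229).
Giant steps γ_i = 5·55^i mod 229: γ_0=5, γ_1=46, γ_2=11, γ_3=147, γ_4=70, γ_5=186, γ_6=154, γ_7=226 (in table at j=10).
x = i·n + j = 7·16 + 10 = 122.
Check: 67^122 ≡ 5 (mod 229).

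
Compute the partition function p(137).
11097645016

p(n) counts ways to write n as a sum of positive integers (order ignored).
Euler's pentagonal recurrence: p(k) = p(k-1) + p(k-2) - p(k-5) - p(k-7) + p(k-12) + p(k-15) - ... (offsets j(3j∓1)/2, signs ++--, p(0)=1, p(<0)=0).
DP table for k = 0..136: p(0)=1, p(1)=1, p(2)=2, p(3)=3, p(4)=5, p(5)=7, p(6)=11, p(7)=15, p(8)=22, p(9)=30, p(10)=42, p(11)=56, p(12)=77, p(13)=101, p(14)=135, p(15)=176, p(16)=231, p(17)=297, p(18)=385, p(19)=490, p(20)=627, p(21)=792, p(22)=1002, p(23)=1255, p(24)=1575, p(25)=1958, p(26)=2436, p(27)=3010, p(28)=3718, p(29)=4565, p(30)=5604, p(31)=6842, p(32)=8349, p(33)=10143, p(34)=12310, p(35)=14883, p(36)=17977, p(37)=21637, p(38)=26015, p(39)=31185, p(40)=37338, p(41)=44583, p(42)=53174, p(43)=63261, p(44)=75175, p(45)=89134, p(46)=105558, p(47)=124754, p(48)=147273, p(49)=173525, p(50)=204226, p(51)=239943, p(52)=281589, p(53)=329931, p(54)=386155, p(55)=451276, p(56)=526823, p(57)=614154, p(58)=715220, p(59)=831820, p(60)=966467, p(61)=1121505, p(62)=1300156, p(63)=1505499, p(64)=1741630, p(65)=2012558, p(66)=2323520, p(67)=2679689, p(68)=3087735, p(69)=3554345, p(70)=4087968, p(71)=4697205, p(72)=5392783, p(73)=6185689, p(74)=7089500, p(75)=8118264, p(76)=9289091, p(77)=10619863, p(78)=12132164, p(79)=13848650, p(80)=15796476, p(81)=18004327, p(82)=20506255, p(83)=23338469, p(84)=26543660, p(85)=30167357, p(86)=34262962, p(87)=38887673, p(88)=44108109, p(89)=49995925, p(90)=56634173, p(91)=64112359, p(92)=72533807, p(93)=82010177, p(94)=92669720, p(95)=104651419, p(96)=118114304, p(97)=133230930, p(98)=150198136, p(99)=169229875, p(100)=190569292, p(101)=214481126, p(102)=241265379, p(103)=271248950, p(104)=304801365, p(105)=342325709, p(106)=384276336, p(107)=431149389, p(108)=483502844, p(109)=541946240, p(110)=607163746, p(111)=679903203, p(112)=761002156, p(113)=851376628, p(114)=952050665, p(115)=1064144451, p(116)=1188908248, p(117)=1327710076, p(118)=1482074143, p(119)=1653668665, p(120)=1844349560, p(121)=2056148051, p(122)=2291320912, p(123)=2552338241, p(124)=2841940500, p(125)=3163127352, p(126)=3519222692, p(127)=3913864295, p(128)=4351078600, p(129)=4835271870, p(130)=5371315400, p(131)=5964539504, p(132)=6620830889, p(133)=7346629512, p(134)=8149040695, p(135)=9035836076, p(136)=10015581680.
Final step: p(137) = p(136) + p(135) - p(132) - p(130) + p(125) + p(122) - p(115) - p(111) + p(102) + p(97) - p(86) - p(80) + p(67) + p(60) - p(45) - p(37) + p(20) + p(11)
= 10015581680 + 9035836076 - 6620830889 - 5371315400 + 3163127352 + 2291320912 - 1064144451 - 679903203 + 241265379 + 133230930 - 34262962 - 15796476 + 2679689 + 966467 - 89134 - 21637 + 627 + 56
= 11097645016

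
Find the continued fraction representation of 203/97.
[2; 10, 1, 3, 2]

Euclidean algorithm steps:
203 = 2 × 97 + 9
97 = 10 × 9 + 7
9 = 1 × 7 + 2
7 = 3 × 2 + 1
2 = 2 × 1 + 0
Continued fraction: [2; 10, 1, 3, 2]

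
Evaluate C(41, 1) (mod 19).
3

Using Lucas' theorem:
Write n=41 and k=1 in base 19:
n in base 19: [2, 3]
k in base 19: [0, 1]
C(41,1) mod 19 = ∏ C(n_i, k_i) mod 19
Digit binomials (mod 19): C(2,0) = 1; C(3,1) = 3
Product: 1 × 3 = 3 ≡ 3 (mod 19)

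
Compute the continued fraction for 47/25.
[1; 1, 7, 3]

Euclidean algorithm steps:
47 = 1 × 25 + 22
25 = 1 × 22 + 3
22 = 7 × 3 + 1
3 = 3 × 1 + 0
Continued fraction: [1; 1, 7, 3]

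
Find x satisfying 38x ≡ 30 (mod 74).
x ≡ 30 (mod 37)

gcd(38, 74) = 2, which divides 30, so solutions exist.
Divide through by 2: 19x ≡ 15 (mod 37).
Find 19^(-1) mod 37 by the extended Euclidean algorithm:
37 = 1 × 19 + 18  ⟹  18 = (1)·37 + (-1)·19
19 = 1 × 18 + 1  ⟹  1 = (-1)·37 + (2)·19
So (2)·19 ≡ 1 (mod 37), i.e. 19^(-1) ≡ 2 (mod 37).
x ≡ 2 × 15 = 30 ≡ 30 (mod 37).
Check: 38 × 30 = 1140 ≡ 30 (mod 74).
x ≡ 30 (mod 37), giving 2 solutions mod 74.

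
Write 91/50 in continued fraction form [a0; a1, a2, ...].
[1; 1, 4, 1, 1, 4]

Euclidean algorithm steps:
91 = 1 × 50 + 41
50 = 1 × 41 + 9
41 = 4 × 9 + 5
9 = 1 × 5 + 4
5 = 1 × 4 + 1
4 = 4 × 1 + 0
Continued fraction: [1; 1, 4, 1, 1, 4]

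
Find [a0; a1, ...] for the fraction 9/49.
[0; 5, 2, 4]

Euclidean algorithm steps:
9 = 0 × 49 + 9
49 = 5 × 9 + 4
9 = 2 × 4 + 1
4 = 4 × 1 + 0
Continued fraction: [0; 5, 2, 4]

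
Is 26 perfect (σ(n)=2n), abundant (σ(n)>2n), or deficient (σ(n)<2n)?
deficient

Proper divisors of 26: sum = 1 + 2 + 13 = 16
Since 16 < 26, 26 is deficient.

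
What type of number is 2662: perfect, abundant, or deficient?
deficient

Proper divisors of 2662: sum = 1 + 2 + 11 + 22 + 121 + 242 + 1331 = 1730
Since 1730 < 2662, 2662 is deficient.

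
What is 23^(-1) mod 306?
173

gcd(23, 306) = 1, so the inverse exists.
Extended Euclidean algorithm on (306, 23):
306 = 13 × 23 + 7  ⟹  7 = (1)·306 + (-13)·23
23 = 3 × 7 + 2  ⟹  2 = (-3)·306 + (40)·23
7 = 3 × 2 + 1  ⟹  1 = (10)·306 + (-133)·23
So (-133)·23 ≡ 1 (mod 306), i.e. 23^(-1) ≡ -133 ≡ 173 (mod 306).
Check: 23 × 173 = 3979 ≡ 1 (mod 306)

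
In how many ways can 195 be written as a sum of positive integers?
2580840212973

p(n) counts ways to write n as a sum of positive integers (order ignored).
Euler's pentagonal recurrence: p(k) = p(k-1) + p(k-2) - p(k-5) - p(k-7) + p(k-12) + p(k-15) - ... (offsets j(3j∓1)/2, signs ++--, p(0)=1, p(<0)=0).
DP table for k = 0..194: p(0)=1, p(1)=1, p(2)=2, p(3)=3, p(4)=5, p(5)=7, p(6)=11, p(7)=15, p(8)=22, p(9)=30, p(10)=42, p(11)=56, p(12)=77, p(13)=101, p(14)=135, p(15)=176, p(16)=231, p(17)=297, p(18)=385, p(19)=490, p(20)=627, p(21)=792, p(22)=1002, p(23)=1255, p(24)=1575, p(25)=1958, p(26)=2436, p(27)=3010, p(28)=3718, p(29)=4565, p(30)=5604, p(31)=6842, p(32)=8349, p(33)=10143, p(34)=12310, p(35)=14883, p(36)=17977, p(37)=21637, p(38)=26015, p(39)=31185, p(40)=37338, p(41)=44583, p(42)=53174, p(43)=63261, p(44)=75175, p(45)=89134, p(46)=105558, p(47)=124754, p(48)=147273, p(49)=173525, p(50)=204226, p(51)=239943, p(52)=281589, p(53)=329931, p(54)=386155, p(55)=451276, p(56)=526823, p(57)=614154, p(58)=715220, p(59)=831820, p(60)=966467, p(61)=1121505, p(62)=1300156, p(63)=1505499, p(64)=1741630, p(65)=2012558, p(66)=2323520, p(67)=2679689, p(68)=3087735, p(69)=3554345, p(70)=4087968, p(71)=4697205, p(72)=5392783, p(73)=6185689, p(74)=7089500, p(75)=8118264, p(76)=9289091, p(77)=10619863, p(78)=12132164, p(79)=13848650, p(80)=15796476, p(81)=18004327, p(82)=20506255, p(83)=23338469, p(84)=26543660, p(85)=30167357, p(86)=34262962, p(87)=38887673, p(88)=44108109, p(89)=49995925, p(90)=56634173, p(91)=64112359, p(92)=72533807, p(93)=82010177, p(94)=92669720, p(95)=104651419, p(96)=118114304, p(97)=133230930, p(98)=150198136, p(99)=169229875, p(100)=190569292, p(101)=214481126, p(102)=241265379, p(103)=271248950, p(104)=304801365, p(105)=342325709, p(106)=384276336, p(107)=431149389, p(108)=483502844, p(109)=541946240, p(110)=607163746, p(111)=679903203, p(112)=761002156, p(113)=851376628, p(114)=952050665, p(115)=1064144451, p(116)=1188908248, p(117)=1327710076, p(118)=1482074143, p(119)=1653668665, p(120)=1844349560, p(121)=2056148051, p(122)=2291320912, p(123)=2552338241, p(124)=2841940500, p(125)=3163127352, p(126)=3519222692, p(127)=3913864295, p(128)=4351078600, p(129)=4835271870, p(130)=5371315400, p(131)=5964539504, p(132)=6620830889, p(133)=7346629512, p(134)=8149040695, p(135)=9035836076, p(136)=10015581680, p(137)=11097645016, p(138)=12292341831, p(139)=13610949895, p(140)=15065878135, p(141)=16670689208, p(142)=18440293320, p(143)=20390982757, p(144)=22540654445, p(145)=24908858009, p(146)=27517052599, p(147)=30388671978, p(148)=33549419497, p(149)=37027355200, p(150)=40853235313, p(151)=45060624582, p(152)=49686288421, p(153)=54770336324, p(154)=60356673280, p(155)=66493182097, p(156)=73232243759, p(157)=80630964769, p(158)=88751778802, p(159)=97662728555, p(160)=107438159466, p(161)=118159068427, p(162)=129913904637, p(163)=142798995930, p(164)=156919475295, p(165)=172389800255, p(166)=189334822579, p(167)=207890420102, p(168)=228204732751, p(169)=250438925115, p(170)=274768617130, p(171)=301384802048, p(172)=330495499613, p(173)=362326859895, p(174)=397125074750, p(175)=435157697830, p(176)=476715857290, p(177)=522115831195, p(178)=571701605655, p(179)=625846753120, p(180)=684957390936, p(181)=749474411781, p(182)=819876908323, p(183)=896684817527, p(184)=980462880430, p(185)=1071823774337, p(186)=1171432692373, p(187)=1280011042268, p(188)=1398341745571, p(189)=1527273599625, p(190)=1667727404093, p(191)=1820701100652, p(192)=1987276856363, p(193)=2168627105469, p(194)=2366022741845.
Final step: p(195) = p(194) + p(193) - p(190) - p(188) + p(183) + p(180) - p(173) - p(169) + p(160) + p(155) - p(144) - p(138) + p(125) + p(118) - p(103) - p(95) + p(78) + p(69) - p(50) - p(40) + p(19) + p(8)
= 2366022741845 + 2168627105469 - 1667727404093 - 1398341745571 + 896684817527 + 684957390936 - 362326859895 - 250438925115 + 107438159466 + 66493182097 - 22540654445 - 12292341831 + 3163127352 + 1482074143 - 271248950 - 104651419 + 12132164 + 3554345 - 204226 - 37338 + 490 + 22
= 2580840212973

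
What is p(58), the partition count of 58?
715220

p(n) counts ways to write n as a sum of positive integers (order ignored).
Euler's pentagonal recurrence: p(k) = p(k-1) + p(k-2) - p(k-5) - p(k-7) + p(k-12) + p(k-15) - ... (offsets j(3j∓1)/2, signs ++--, p(0)=1, p(<0)=0).
DP table for k = 0..57: p(0)=1, p(1)=1, p(2)=2, p(3)=3, p(4)=5, p(5)=7, p(6)=11, p(7)=15, p(8)=22, p(9)=30, p(10)=42, p(11)=56, p(12)=77, p(13)=101, p(14)=135, p(15)=176, p(16)=231, p(17)=297, p(18)=385, p(19)=490, p(20)=627, p(21)=792, p(22)=1002, p(23)=1255, p(24)=1575, p(25)=1958, p(26)=2436, p(27)=3010, p(28)=3718, p(29)=4565, p(30)=5604, p(31)=6842, p(32)=8349, p(33)=10143, p(34)=12310, p(35)=14883, p(36)=17977, p(37)=21637, p(38)=26015, p(39)=31185, p(40)=37338, p(41)=44583, p(42)=53174, p(43)=63261, p(44)=75175, p(45)=89134, p(46)=105558, p(47)=124754, p(48)=147273, p(49)=173525, p(50)=204226, p(51)=239943, p(52)=281589, p(53)=329931, p(54)=386155, p(55)=451276, p(56)=526823, p(57)=614154.
Final step: p(58) = p(57) + p(56) - p(53) - p(51) + p(46) + p(43) - p(36) - p(32) + p(23) + p(18) - p(7) - p(1)
= 614154 + 526823 - 329931 - 239943 + 105558 + 63261 - 17977 - 8349 + 1255 + 385 - 15 - 1
= 715220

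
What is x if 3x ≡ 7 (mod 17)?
x ≡ 8 (mod 17)

gcd(3, 17) = 1, which divides 7, so solutions exist.
Find 3^(-1) mod 17 by the extended Euclidean algorithm:
17 = 5 × 3 + 2  ⟹  2 = (1)·17 + (-5)·3
3 = 1 × 2 + 1  ⟹  1 = (-1)·17 + (6)·3
So (6)·3 ≡ 1 (mod 17), i.e. 3^(-1) ≡ 6 (mod 17).
x ≡ 6 × 7 = 42 ≡ 8 (mod 17).
Check: 3 × 8 = 24 ≡ 7 (mod 17).
Unique solution: x ≡ 8 (mod 17)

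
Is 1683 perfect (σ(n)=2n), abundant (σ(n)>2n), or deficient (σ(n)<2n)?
deficient

Proper divisors of 1683: sum = 1 + 3 + 9 + 11 + 17 + 33 + 51 + 99 + 153 + 187 + 561 = 1125
Since 1125 < 1683, 1683 is deficient.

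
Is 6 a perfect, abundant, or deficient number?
perfect

Proper divisors of 6: sum = 1 + 2 + 3 = 6
Since 6 = 6, 6 is perfect.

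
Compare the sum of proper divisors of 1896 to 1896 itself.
abundant

Proper divisors of 1896: sum = 1 + 2 + 3 + 4 + 6 + 8 + 12 + 24 + 79 + 158 + 237 + 316 + 474 + 632 + 948 = 2904
Since 2904 > 1896, 1896 is abundant.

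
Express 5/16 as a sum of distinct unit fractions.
1/4 + 1/16

Greedy algorithm:
5/16: ceiling(16/5) = 4, use 1/4
1/16: ceiling(16/1) = 16, use 1/16
Result: 5/16 = 1/4 + 1/16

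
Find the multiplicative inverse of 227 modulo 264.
107

gcd(227, 264) = 1, so the inverse exists.
Extended Euclidean algorithm on (264, 227):
264 = 1 × 227 + 37  ⟹  37 = (1)·264 + (-1)·227
227 = 6 × 37 + 5  ⟹  5 = (-6)·264 + (7)·227
37 = 7 × 5 + 2  ⟹  2 = (43)·264 + (-50)·227
5 = 2 × 2 + 1  ⟹  1 = (-92)·264 + (107)·227
So (107)·227 ≡ 1 (mod 264), i.e. 227^(-1) ≡ 107 (mod 264).
Check: 227 × 107 = 24289 ≡ 1 (mod 264)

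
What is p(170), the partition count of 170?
274768617130

p(n) counts ways to write n as a sum of positive integers (order ignored).
Euler's pentagonal recurrence: p(k) = p(k-1) + p(k-2) - p(k-5) - p(k-7) + p(k-12) + p(k-15) - ... (offsets j(3j∓1)/2, signs ++--, p(0)=1, p(<0)=0).
DP table for k = 0..169: p(0)=1, p(1)=1, p(2)=2, p(3)=3, p(4)=5, p(5)=7, p(6)=11, p(7)=15, p(8)=22, p(9)=30, p(10)=42, p(11)=56, p(12)=77, p(13)=101, p(14)=135, p(15)=176, p(16)=231, p(17)=297, p(18)=385, p(19)=490, p(20)=627, p(21)=792, p(22)=1002, p(23)=1255, p(24)=1575, p(25)=1958, p(26)=2436, p(27)=3010, p(28)=3718, p(29)=4565, p(30)=5604, p(31)=6842, p(32)=8349, p(33)=10143, p(34)=12310, p(35)=14883, p(36)=17977, p(37)=21637, p(38)=26015, p(39)=31185, p(40)=37338, p(41)=44583, p(42)=53174, p(43)=63261, p(44)=75175, p(45)=89134, p(46)=105558, p(47)=124754, p(48)=147273, p(49)=173525, p(50)=204226, p(51)=239943, p(52)=281589, p(53)=329931, p(54)=386155, p(55)=451276, p(56)=526823, p(57)=614154, p(58)=715220, p(59)=831820, p(60)=966467, p(61)=1121505, p(62)=1300156, p(63)=1505499, p(64)=1741630, p(65)=2012558, p(66)=2323520, p(67)=2679689, p(68)=3087735, p(69)=3554345, p(70)=4087968, p(71)=4697205, p(72)=5392783, p(73)=6185689, p(74)=7089500, p(75)=8118264, p(76)=9289091, p(77)=10619863, p(78)=12132164, p(79)=13848650, p(80)=15796476, p(81)=18004327, p(82)=20506255, p(83)=23338469, p(84)=26543660, p(85)=30167357, p(86)=34262962, p(87)=38887673, p(88)=44108109, p(89)=49995925, p(90)=56634173, p(91)=64112359, p(92)=72533807, p(93)=82010177, p(94)=92669720, p(95)=104651419, p(96)=118114304, p(97)=133230930, p(98)=150198136, p(99)=169229875, p(100)=190569292, p(101)=214481126, p(102)=241265379, p(103)=271248950, p(104)=304801365, p(105)=342325709, p(106)=384276336, p(107)=431149389, p(108)=483502844, p(109)=541946240, p(110)=607163746, p(111)=679903203, p(112)=761002156, p(113)=851376628, p(114)=952050665, p(115)=1064144451, p(116)=1188908248, p(117)=1327710076, p(118)=1482074143, p(119)=1653668665, p(120)=1844349560, p(121)=2056148051, p(122)=2291320912, p(123)=2552338241, p(124)=2841940500, p(125)=3163127352, p(126)=3519222692, p(127)=3913864295, p(128)=4351078600, p(129)=4835271870, p(130)=5371315400, p(131)=5964539504, p(132)=6620830889, p(133)=7346629512, p(134)=8149040695, p(135)=9035836076, p(136)=10015581680, p(137)=11097645016, p(138)=12292341831, p(139)=13610949895, p(140)=15065878135, p(141)=16670689208, p(142)=18440293320, p(143)=20390982757, p(144)=22540654445, p(145)=24908858009, p(146)=27517052599, p(147)=30388671978, p(148)=33549419497, p(149)=37027355200, p(150)=40853235313, p(151)=45060624582, p(152)=49686288421, p(153)=54770336324, p(154)=60356673280, p(155)=66493182097, p(156)=73232243759, p(157)=80630964769, p(158)=88751778802, p(159)=97662728555, p(160)=107438159466, p(161)=118159068427, p(162)=129913904637, p(163)=142798995930, p(164)=156919475295, p(165)=172389800255, p(166)=189334822579, p(167)=207890420102, p(168)=228204732751, p(169)=250438925115.
Final step: p(170) = p(169) + p(168) - p(165) - p(163) + p(158) + p(155) - p(148) - p(144) + p(135) + p(130) - p(119) - p(113) + p(100) + p(93) - p(78) - p(70) + p(53) + p(44) - p(25) - p(15)
= 250438925115 + 228204732751 - 172389800255 - 142798995930 + 88751778802 + 66493182097 - 33549419497 - 22540654445 + 9035836076 + 5371315400 - 1653668665 - 851376628 + 190569292 + 82010177 - 12132164 - 4087968 + 329931 + 75175 - 1958 - 176
= 274768617130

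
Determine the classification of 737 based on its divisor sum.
deficient

Proper divisors of 737: sum = 1 + 11 + 67 = 79
Since 79 < 737, 737 is deficient.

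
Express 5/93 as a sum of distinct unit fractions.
1/19 + 1/884 + 1/1562028

Greedy algorithm:
5/93: ceiling(93/5) = 19, use 1/19
2/1767: ceiling(1767/2) = 884, use 1/884
1/1562028: ceiling(1562028/1) = 1562028, use 1/1562028
Result: 5/93 = 1/19 + 1/884 + 1/1562028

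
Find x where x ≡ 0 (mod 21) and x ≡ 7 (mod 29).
210

Using Chinese Remainder Theorem:
M = 21 × 29 = 609
M1 = 29, M2 = 21
y1 = 29^(-1) mod 21 = 8
y2 = 21^(-1) mod 29 = 18
x = (0×29×8 + 7×21×18) mod 609 = 210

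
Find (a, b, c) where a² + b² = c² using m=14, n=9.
(115, 252, 277)

Euclid's formula: a = m² - n², b = 2mn, c = m² + n²
m = 14, n = 9
a = 14² - 9² = 196 - 81 = 115
b = 2 × 14 × 9 = 252
c = 14² + 9² = 196 + 81 = 277
Verification: 115² + 252² = 13225 + 63504 = 76729 = 277² ✓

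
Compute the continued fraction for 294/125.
[2; 2, 1, 5, 3, 2]

Euclidean algorithm steps:
294 = 2 × 125 + 44
125 = 2 × 44 + 37
44 = 1 × 37 + 7
37 = 5 × 7 + 2
7 = 3 × 2 + 1
2 = 2 × 1 + 0
Continued fraction: [2; 2, 1, 5, 3, 2]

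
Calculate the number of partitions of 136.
10015581680

p(n) counts ways to write n as a sum of positive integers (order ignored).
Euler's pentagonal recurrence: p(k) = p(k-1) + p(k-2) - p(k-5) - p(k-7) + p(k-12) + p(k-15) - ... (offsets j(3j∓1)/2, signs ++--, p(0)=1, p(<0)=0).
DP table for k = 0..135: p(0)=1, p(1)=1, p(2)=2, p(3)=3, p(4)=5, p(5)=7, p(6)=11, p(7)=15, p(8)=22, p(9)=30, p(10)=42, p(11)=56, p(12)=77, p(13)=101, p(14)=135, p(15)=176, p(16)=231, p(17)=297, p(18)=385, p(19)=490, p(20)=627, p(21)=792, p(22)=1002, p(23)=1255, p(24)=1575, p(25)=1958, p(26)=2436, p(27)=3010, p(28)=3718, p(29)=4565, p(30)=5604, p(31)=6842, p(32)=8349, p(33)=10143, p(34)=12310, p(35)=14883, p(36)=17977, p(37)=21637, p(38)=26015, p(39)=31185, p(40)=37338, p(41)=44583, p(42)=53174, p(43)=63261, p(44)=75175, p(45)=89134, p(46)=105558, p(47)=124754, p(48)=147273, p(49)=173525, p(50)=204226, p(51)=239943, p(52)=281589, p(53)=329931, p(54)=386155, p(55)=451276, p(56)=526823, p(57)=614154, p(58)=715220, p(59)=831820, p(60)=966467, p(61)=1121505, p(62)=1300156, p(63)=1505499, p(64)=1741630, p(65)=2012558, p(66)=2323520, p(67)=2679689, p(68)=3087735, p(69)=3554345, p(70)=4087968, p(71)=4697205, p(72)=5392783, p(73)=6185689, p(74)=7089500, p(75)=8118264, p(76)=9289091, p(77)=10619863, p(78)=12132164, p(79)=13848650, p(80)=15796476, p(81)=18004327, p(82)=20506255, p(83)=23338469, p(84)=26543660, p(85)=30167357, p(86)=34262962, p(87)=38887673, p(88)=44108109, p(89)=49995925, p(90)=56634173, p(91)=64112359, p(92)=72533807, p(93)=82010177, p(94)=92669720, p(95)=104651419, p(96)=118114304, p(97)=133230930, p(98)=150198136, p(99)=169229875, p(100)=190569292, p(101)=214481126, p(102)=241265379, p(103)=271248950, p(104)=304801365, p(105)=342325709, p(106)=384276336, p(107)=431149389, p(108)=483502844, p(109)=541946240, p(110)=607163746, p(111)=679903203, p(112)=761002156, p(113)=851376628, p(114)=952050665, p(115)=1064144451, p(116)=1188908248, p(117)=1327710076, p(118)=1482074143, p(119)=1653668665, p(120)=1844349560, p(121)=2056148051, p(122)=2291320912, p(123)=2552338241, p(124)=2841940500, p(125)=3163127352, p(126)=3519222692, p(127)=3913864295, p(128)=4351078600, p(129)=4835271870, p(130)=5371315400, p(131)=5964539504, p(132)=6620830889, p(133)=7346629512, p(134)=8149040695, p(135)=9035836076.
Final step: p(136) = p(135) + p(134) - p(131) - p(129) + p(124) + p(121) - p(114) - p(110) + p(101) + p(96) - p(85) - p(79) + p(66) + p(59) - p(44) - p(36) + p(19) + p(10)
= 9035836076 + 8149040695 - 5964539504 - 4835271870 + 2841940500 + 2056148051 - 952050665 - 607163746 + 214481126 + 118114304 - 30167357 - 13848650 + 2323520 + 831820 - 75175 - 17977 + 490 + 42
= 10015581680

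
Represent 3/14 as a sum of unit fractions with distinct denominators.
1/5 + 1/70

Greedy algorithm:
3/14: ceiling(14/3) = 5, use 1/5
1/70: ceiling(70/1) = 70, use 1/70
Result: 3/14 = 1/5 + 1/70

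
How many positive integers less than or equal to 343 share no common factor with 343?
294

343 = 7^3
φ(n) = n × ∏(1 - 1/p) for each prime p dividing n
φ(343) = 343 × (1 - 1/7) = 294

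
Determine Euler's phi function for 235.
184

235 = 5 × 47
φ(n) = n × ∏(1 - 1/p) for each prime p dividing n
φ(235) = 235 × (1 - 1/5) × (1 - 1/47) = 184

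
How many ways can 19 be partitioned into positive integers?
490

p(n) counts ways to write n as a sum of positive integers (order ignored).
Euler's pentagonal recurrence: p(k) = p(k-1) + p(k-2) - p(k-5) - p(k-7) + p(k-12) + p(k-15) - ... (offsets j(3j∓1)/2, signs ++--, p(0)=1, p(<0)=0).
DP table for k = 0..18: p(0)=1, p(1)=1, p(2)=2, p(3)=3, p(4)=5, p(5)=7, p(6)=11, p(7)=15, p(8)=22, p(9)=30, p(10)=42, p(11)=56, p(12)=77, p(13)=101, p(14)=135, p(15)=176, p(16)=231, p(17)=297, p(18)=385.
Final step: p(19) = p(18) + p(17) - p(14) - p(12) + p(7) + p(4)
= 385 + 297 - 135 - 77 + 15 + 5
= 490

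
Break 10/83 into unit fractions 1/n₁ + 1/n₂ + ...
1/9 + 1/107 + 1/39965 + 1/3194362485

Greedy algorithm:
10/83: ceiling(83/10) = 9, use 1/9
7/747: ceiling(747/7) = 107, use 1/107
2/79929: ceiling(79929/2) = 39965, use 1/39965
1/3194362485: ceiling(3194362485/1) = 3194362485, use 1/3194362485
Result: 10/83 = 1/9 + 1/107 + 1/39965 + 1/3194362485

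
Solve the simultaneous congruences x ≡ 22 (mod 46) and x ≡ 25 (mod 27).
160

Using Chinese Remainder Theorem:
M = 46 × 27 = 1242
M1 = 27, M2 = 46
y1 = 27^(-1) mod 46 = 29
y2 = 46^(-1) mod 27 = 10
x = (22×27×29 + 25×46×10) mod 1242 = 160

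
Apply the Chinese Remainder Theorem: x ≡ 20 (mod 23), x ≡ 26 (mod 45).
296

Using Chinese Remainder Theorem:
M = 23 × 45 = 1035
M1 = 45, M2 = 23
y1 = 45^(-1) mod 23 = 22
y2 = 23^(-1) mod 45 = 2
x = (20×45×22 + 26×23×2) mod 1035 = 296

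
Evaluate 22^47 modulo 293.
90

Repeated squaring. Binary of 47 = 101111.
22^1 ≡ 22 (mod 293); 22^2 ≡ 191 (mod 293); 22^4 ≡ 149 (mod 293); 22^8 ≡ 226 (mod 293); 22^16 ≡ 94 (mod 293); 22^32 ≡ 46 (mod 293)
22^47 = 22^1 × 22^2 × 22^4 × 22^8 × 22^32 ≡ 90 (mod 293)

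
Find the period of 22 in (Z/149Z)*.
74

149 is prime, so ord(22) divides φ(149) = 148.
Divisors of 148: 1, 2, 4, 37, 74, 148.
Repeated squaring: 22^1 ≡ 22, 22^2 ≡ 37, 22^4 ≡ 28, 22^8 ≡ 39, 22^16 ≡ 31, 22^32 ≡ 67, 22^64 ≡ 19, 22^128 ≡ 63 (mod 149).
Test 22^d mod 149 for each divisor d in increasing order:
22^1 ≡ 22
22^2 ≡ 37
22^4 ≡ 28
22^37 = 22^32·22^4·22^1 ≡ 148
22^74 = 22^64·22^8·22^2 ≡ 1  ← first divisor giving 1
The order is 74.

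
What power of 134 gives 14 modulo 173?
28

Baby-step giant-step with step n = ⌈√173⌉ = 14.
Baby steps 134^j mod 173 (j:value) for j=0..13: 0:1, 1:134, 2:137, 3:20, 4:85, 5:145, 6:54, 7:143, 8:132, 9:42, 10:92, 11:45, 12:148, 13:110.
Giant-step multiplier: 134^(-14) ≡ 134^(172-14) = 134^158 ≡ 89 (mod 173).
Giant steps γ_i = 14·89^i mod 173: γ_0=14, γ_1=35, γ_2=1 (in table at j=0).
x = i·n + j = 2·14 + 0 = 28.
Check: 134^28 ≡ 14 (mod 173).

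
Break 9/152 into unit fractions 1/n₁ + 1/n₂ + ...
1/17 + 1/2584

Greedy algorithm:
9/152: ceiling(152/9) = 17, use 1/17
1/2584: ceiling(2584/1) = 2584, use 1/2584
Result: 9/152 = 1/17 + 1/2584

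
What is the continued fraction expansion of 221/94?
[2; 2, 1, 5, 1, 1, 2]

Euclidean algorithm steps:
221 = 2 × 94 + 33
94 = 2 × 33 + 28
33 = 1 × 28 + 5
28 = 5 × 5 + 3
5 = 1 × 3 + 2
3 = 1 × 2 + 1
2 = 2 × 1 + 0
Continued fraction: [2; 2, 1, 5, 1, 1, 2]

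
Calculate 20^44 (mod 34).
4

Repeated squaring. Binary of 44 = 101100.
20^1 ≡ 20 (mod 34); 20^2 ≡ 26 (mod 34); 20^4 ≡ 30 (mod 34); 20^8 ≡ 16 (mod 34); 20^16 ≡ 18 (mod 34); 20^32 ≡ 18 (mod 34)
20^44 = 20^4 × 20^8 × 20^32 ≡ 4 (mod 34)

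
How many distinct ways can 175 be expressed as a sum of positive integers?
435157697830

p(n) counts ways to write n as a sum of positive integers (order ignored).
Euler's pentagonal recurrence: p(k) = p(k-1) + p(k-2) - p(k-5) - p(k-7) + p(k-12) + p(k-15) - ... (offsets j(3j∓1)/2, signs ++--, p(0)=1, p(<0)=0).
DP table for k = 0..174: p(0)=1, p(1)=1, p(2)=2, p(3)=3, p(4)=5, p(5)=7, p(6)=11, p(7)=15, p(8)=22, p(9)=30, p(10)=42, p(11)=56, p(12)=77, p(13)=101, p(14)=135, p(15)=176, p(16)=231, p(17)=297, p(18)=385, p(19)=490, p(20)=627, p(21)=792, p(22)=1002, p(23)=1255, p(24)=1575, p(25)=1958, p(26)=2436, p(27)=3010, p(28)=3718, p(29)=4565, p(30)=5604, p(31)=6842, p(32)=8349, p(33)=10143, p(34)=12310, p(35)=14883, p(36)=17977, p(37)=21637, p(38)=26015, p(39)=31185, p(40)=37338, p(41)=44583, p(42)=53174, p(43)=63261, p(44)=75175, p(45)=89134, p(46)=105558, p(47)=124754, p(48)=147273, p(49)=173525, p(50)=204226, p(51)=239943, p(52)=281589, p(53)=329931, p(54)=386155, p(55)=451276, p(56)=526823, p(57)=614154, p(58)=715220, p(59)=831820, p(60)=966467, p(61)=1121505, p(62)=1300156, p(63)=1505499, p(64)=1741630, p(65)=2012558, p(66)=2323520, p(67)=2679689, p(68)=3087735, p(69)=3554345, p(70)=4087968, p(71)=4697205, p(72)=5392783, p(73)=6185689, p(74)=7089500, p(75)=8118264, p(76)=9289091, p(77)=10619863, p(78)=12132164, p(79)=13848650, p(80)=15796476, p(81)=18004327, p(82)=20506255, p(83)=23338469, p(84)=26543660, p(85)=30167357, p(86)=34262962, p(87)=38887673, p(88)=44108109, p(89)=49995925, p(90)=56634173, p(91)=64112359, p(92)=72533807, p(93)=82010177, p(94)=92669720, p(95)=104651419, p(96)=118114304, p(97)=133230930, p(98)=150198136, p(99)=169229875, p(100)=190569292, p(101)=214481126, p(102)=241265379, p(103)=271248950, p(104)=304801365, p(105)=342325709, p(106)=384276336, p(107)=431149389, p(108)=483502844, p(109)=541946240, p(110)=607163746, p(111)=679903203, p(112)=761002156, p(113)=851376628, p(114)=952050665, p(115)=1064144451, p(116)=1188908248, p(117)=1327710076, p(118)=1482074143, p(119)=1653668665, p(120)=1844349560, p(121)=2056148051, p(122)=2291320912, p(123)=2552338241, p(124)=2841940500, p(125)=3163127352, p(126)=3519222692, p(127)=3913864295, p(128)=4351078600, p(129)=4835271870, p(130)=5371315400, p(131)=5964539504, p(132)=6620830889, p(133)=7346629512, p(134)=8149040695, p(135)=9035836076, p(136)=10015581680, p(137)=11097645016, p(138)=12292341831, p(139)=13610949895, p(140)=15065878135, p(141)=16670689208, p(142)=18440293320, p(143)=20390982757, p(144)=22540654445, p(145)=24908858009, p(146)=27517052599, p(147)=30388671978, p(148)=33549419497, p(149)=37027355200, p(150)=40853235313, p(151)=45060624582, p(152)=49686288421, p(153)=54770336324, p(154)=60356673280, p(155)=66493182097, p(156)=73232243759, p(157)=80630964769, p(158)=88751778802, p(159)=97662728555, p(160)=107438159466, p(161)=118159068427, p(162)=129913904637, p(163)=142798995930, p(164)=156919475295, p(165)=172389800255, p(166)=189334822579, p(167)=207890420102, p(168)=228204732751, p(169)=250438925115, p(170)=274768617130, p(171)=301384802048, p(172)=330495499613, p(173)=362326859895, p(174)=397125074750.
Final step: p(175) = p(174) + p(173) - p(170) - p(168) + p(163) + p(160) - p(153) - p(149) + p(140) + p(135) - p(124) - p(118) + p(105) + p(98) - p(83) - p(75) + p(58) + p(49) - p(30) - p(20)
= 397125074750 + 362326859895 - 274768617130 - 228204732751 + 142798995930 + 107438159466 - 54770336324 - 37027355200 + 15065878135 + 9035836076 - 2841940500 - 1482074143 + 342325709 + 150198136 - 23338469 - 8118264 + 715220 + 173525 - 5604 - 627
= 435157697830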